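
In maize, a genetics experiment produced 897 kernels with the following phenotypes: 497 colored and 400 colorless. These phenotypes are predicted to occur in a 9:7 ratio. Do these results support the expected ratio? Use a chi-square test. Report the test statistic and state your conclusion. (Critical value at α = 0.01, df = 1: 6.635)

The 9:7 ratio has 16 parts, so with N = 897 the expected counts are:
  colored: 897 × 9/16 = 504.5625
  colorless: 897 × 7/16 = 392.4375
χ² = Σ (O − E)² / E
  colored: (497 − 504.5625)² / 504.5625 = 0.1133
  colorless: (400 − 392.4375)² / 392.4375 = 0.1457
χ² = 0.1133 + 0.1457 = 0.259
Degrees of freedom = 2 − 1 = 1; critical value at α = 0.01 is 6.635.
Since 0.259 < 6.635, we fail to reject the null hypothesis — the data are consistent with the 9:7 ratio.

0.259; consistent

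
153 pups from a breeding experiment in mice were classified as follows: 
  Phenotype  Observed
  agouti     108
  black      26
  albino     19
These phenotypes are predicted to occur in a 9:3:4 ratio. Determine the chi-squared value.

Total ratio parts = 16. Expected numbers out of 153:
  agouti: 153 × 9/16 = 86.0625
  black: 153 × 3/16 = 28.6875
  albino: 153 × 4/16 = 38.25
χ² = Σ (O − E)² / E
  agouti: (108 − 86.0625)² / 86.0625 = 5.5919
  black: (26 − 28.6875)² / 28.6875 = 0.2518
  albino: (19 − 38.25)² / 38.25 = 9.6879
χ² = 5.5919 + 0.2518 + 9.6879 = 15.5316 ≈ 15.532

15.532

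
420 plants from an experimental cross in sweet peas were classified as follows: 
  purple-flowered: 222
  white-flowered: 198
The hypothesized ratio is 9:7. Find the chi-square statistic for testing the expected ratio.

1.965

The 9:7 ratio has 16 parts, so with N = 420 the expected counts are:
  purple-flowered: 420 × 9/16 = 236.25
  white-flowered: 420 × 7/16 = 183.75
χ² = Σ (O − E)² / E
  purple-flowered: (222 − 236.25)² / 236.25 = 0.8595
  white-flowered: (198 − 183.75)² / 183.75 = 1.1051
χ² = 0.8595 + 1.1051 = 1.9646 ≈ 1.965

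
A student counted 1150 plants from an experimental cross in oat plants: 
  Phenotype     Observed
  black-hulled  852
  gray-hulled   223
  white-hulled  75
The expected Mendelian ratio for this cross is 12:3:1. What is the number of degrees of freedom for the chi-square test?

2

A goodness-of-fit test with 3 phenotype classes has df = 3 − 1 = 2.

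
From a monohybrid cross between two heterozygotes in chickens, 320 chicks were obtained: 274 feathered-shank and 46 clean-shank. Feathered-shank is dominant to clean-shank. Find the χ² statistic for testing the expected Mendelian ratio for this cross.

For a monohybrid cross between heterozygotes with complete dominance, the expected phenotypic ratio is 3:1.
The 3:1 ratio has 4 parts, so with N = 320 the expected counts are:
  feathered-shank: 320 × 3/4 = 240
  clean-shank: 320 × 1/4 = 80
χ² = Σ (O − E)² / E
  feathered-shank: (274 − 240)² / 240 = 4.8167
  clean-shank: (46 − 80)² / 80 = 14.4500
χ² = 4.8167 + 14.4500 = 19.2667 ≈ 19.267

19.267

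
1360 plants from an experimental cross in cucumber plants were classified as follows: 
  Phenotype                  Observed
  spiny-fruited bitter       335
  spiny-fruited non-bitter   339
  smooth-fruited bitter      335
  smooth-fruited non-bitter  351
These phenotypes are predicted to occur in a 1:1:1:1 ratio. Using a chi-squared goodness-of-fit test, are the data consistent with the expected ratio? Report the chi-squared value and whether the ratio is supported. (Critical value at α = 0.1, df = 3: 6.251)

0.506; consistent

Total ratio parts = 4. Expected numbers out of 1360:
  spiny-fruited bitter: 1360 × 1/4 = 340
  spiny-fruited non-bitter: 1360 × 1/4 = 340
  smooth-fruited bitter: 1360 × 1/4 = 340
  smooth-fruited non-bitter: 1360 × 1/4 = 340
χ² = Σ (O − E)² / E
  spiny-fruited bitter: (335 − 340)² / 340 = 0.0735
  spiny-fruited non-bitter: (339 − 340)² / 340 = 0.0029
  smooth-fruited bitter: (335 − 340)² / 340 = 0.0735
  smooth-fruited non-bitter: (351 − 340)² / 340 = 0.3559
χ² = 0.0735 + 0.0029 + 0.0735 + 0.3559 = 0.5058 ≈ 0.506
Degrees of freedom = 4 − 1 = 3; critical value at α = 0.1 is 6.251.
Since 0.506 < 6.251, we fail to reject the null hypothesis — the data are consistent with the 1:1:1:1 ratio.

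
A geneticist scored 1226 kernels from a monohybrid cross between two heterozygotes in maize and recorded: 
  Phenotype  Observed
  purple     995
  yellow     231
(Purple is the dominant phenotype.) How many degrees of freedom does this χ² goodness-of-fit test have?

For a monohybrid cross between heterozygotes with complete dominance, the expected phenotypic ratio is 3:1.
A goodness-of-fit test with 2 phenotype classes has df = 2 − 1 = 1.

1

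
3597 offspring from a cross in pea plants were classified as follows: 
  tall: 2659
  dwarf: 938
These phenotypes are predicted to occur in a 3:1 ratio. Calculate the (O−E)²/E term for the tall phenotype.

Under the 3:1 hypothesis (Σ ratio = 4, N = 3597):
  tall: 3597 × 3/4 = 2697.75
  dwarf: 3597 × 1/4 = 899.25
Contribution of tall: (2659 − 2697.75)² / 2697.75 = 0.5566

0.557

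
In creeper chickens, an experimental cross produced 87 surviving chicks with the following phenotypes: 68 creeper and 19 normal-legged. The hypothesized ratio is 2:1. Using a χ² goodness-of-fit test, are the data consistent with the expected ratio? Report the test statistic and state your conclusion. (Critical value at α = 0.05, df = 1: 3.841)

5.172; not consistent

Expected counts for N = 87 under a 2:1 ratio (total parts = 3):
  creeper: 87 × 2/3 = 58
  normal-legged: 87 × 1/3 = 29
χ² = Σ (O − E)² / E
  creeper: (68 − 58)² / 58 = 1.7241
  normal-legged: (19 − 29)² / 29 = 3.4483
χ² = 1.7241 + 3.4483 = 5.1724 ≈ 5.172
Degrees of freedom = 2 − 1 = 1; critical value at α = 0.05 is 3.841.
Since 5.172 > 3.841, we reject the null hypothesis — the data do not fit the 2:1 ratio.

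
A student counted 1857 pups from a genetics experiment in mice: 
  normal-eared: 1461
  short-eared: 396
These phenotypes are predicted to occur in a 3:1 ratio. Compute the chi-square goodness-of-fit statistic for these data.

13.378

Under the 3:1 hypothesis (Σ ratio = 4, N = 1857):
  normal-eared: 1857 × 3/4 = 1392.75
  short-eared: 1857 × 1/4 = 464.25
χ² = Σ (O − E)² / E
  normal-eared: (1461 − 1392.75)² / 1392.75 = 3.3445
  short-eared: (396 − 464.25)² / 464.25 = 10.0335
χ² = 3.3445 + 10.0335 = 13.378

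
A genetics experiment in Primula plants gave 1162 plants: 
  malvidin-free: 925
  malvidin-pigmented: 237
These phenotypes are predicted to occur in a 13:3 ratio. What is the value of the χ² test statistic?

Expected counts for N = 1162 under a 13:3 ratio (total parts = 16):
  malvidin-free: 1162 × 13/16 = 944.125
  malvidin-pigmented: 1162 × 3/16 = 217.875
χ² = Σ (O − E)² / E
  malvidin-free: (925 − 944.125)² / 944.125 = 0.3874
  malvidin-pigmented: (237 − 217.875)² / 217.875 = 1.6788
χ² = 0.3874 + 1.6788 = 2.0662 ≈ 2.066

2.066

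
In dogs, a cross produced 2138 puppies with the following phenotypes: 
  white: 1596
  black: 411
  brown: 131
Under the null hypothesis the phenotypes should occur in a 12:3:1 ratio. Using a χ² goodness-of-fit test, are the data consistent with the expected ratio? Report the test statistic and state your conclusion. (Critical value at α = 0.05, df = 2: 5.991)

0.342; consistent

Under the 12:3:1 hypothesis (Σ ratio = 16, N = 2138):
  white: 2138 × 12/16 = 1603.5
  black: 2138 × 3/16 = 400.875
  brown: 2138 × 1/16 = 133.625
χ² = Σ (O − E)² / E
  white: (1596 − 1603.5)² / 1603.5 = 0.0351
  black: (411 − 400.875)² / 400.875 = 0.2557
  brown: (131 − 133.625)² / 133.625 = 0.0516
χ² = 0.0351 + 0.2557 + 0.0516 = 0.3424 ≈ 0.342
Degrees of freedom = 3 − 1 = 2; critical value at α = 0.05 is 5.991.
Since 0.342 < 5.991, we fail to reject the null hypothesis — the data are consistent with the 12:3:1 ratio.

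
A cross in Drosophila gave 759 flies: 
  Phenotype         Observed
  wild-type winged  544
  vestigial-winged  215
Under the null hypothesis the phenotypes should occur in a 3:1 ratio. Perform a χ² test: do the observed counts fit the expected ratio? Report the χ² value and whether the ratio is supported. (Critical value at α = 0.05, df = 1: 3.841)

Total ratio parts = 4. Expected numbers out of 759:
  wild-type winged: 759 × 3/4 = 569.25
  vestigial-winged: 759 × 1/4 = 189.75
χ² = Σ (O − E)² / E
  wild-type winged: (544 − 569.25)² / 569.25 = 1.1200
  vestigial-winged: (215 − 189.75)² / 189.75 = 3.3600
χ² = 1.1200 + 3.3600 = 4.480
Degrees of freedom = 2 − 1 = 1; critical value at α = 0.05 is 3.841.
Since 4.480 > 3.841, we reject the null hypothesis — the data do not fit the 3:1 ratio.

4.480; not consistent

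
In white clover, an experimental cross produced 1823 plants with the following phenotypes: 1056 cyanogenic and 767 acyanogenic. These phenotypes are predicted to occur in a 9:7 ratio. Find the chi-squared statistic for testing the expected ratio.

2.082

Under the 9:7 hypothesis (Σ ratio = 16, N = 1823):
  cyanogenic: 1823 × 9/16 = 1025.4375
  acyanogenic: 1823 × 7/16 = 797.5625
χ² = Σ (O − E)² / E
  cyanogenic: (1056 − 1025.4375)² / 1025.4375 = 0.9109
  acyanogenic: (767 − 797.5625)² / 797.5625 = 1.1712
χ² = 0.9109 + 1.1712 = 2.0821 ≈ 2.082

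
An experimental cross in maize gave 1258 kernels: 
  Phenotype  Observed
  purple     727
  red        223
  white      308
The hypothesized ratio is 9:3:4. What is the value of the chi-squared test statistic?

The 9:3:4 ratio has 16 parts, so with N = 1258 the expected counts are:
  purple: 1258 × 9/16 = 707.625
  red: 1258 × 3/16 = 235.875
  white: 1258 × 4/16 = 314.5
χ² = Σ (O − E)² / E
  purple: (727 − 707.625)² / 707.625 = 0.5305
  red: (223 − 235.875)² / 235.875 = 0.7028
  white: (308 − 314.5)² / 314.5 = 0.1343
χ² = 0.5305 + 0.7028 + 0.1343 = 1.3676 ≈ 1.368

1.368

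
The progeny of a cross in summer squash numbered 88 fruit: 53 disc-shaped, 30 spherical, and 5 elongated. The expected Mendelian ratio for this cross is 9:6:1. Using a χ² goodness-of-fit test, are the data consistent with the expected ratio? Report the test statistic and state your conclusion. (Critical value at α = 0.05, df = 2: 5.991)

The 9:6:1 ratio has 16 parts, so with N = 88 the expected counts are:
  disc-shaped: 88 × 9/16 = 49.5
  spherical: 88 × 6/16 = 33
  elongated: 88 × 1/16 = 5.5
χ² = Σ (O − E)² / E
  disc-shaped: (53 − 49.5)² / 49.5 = 0.2475
  spherical: (30 − 33)² / 33 = 0.2727
  elongated: (5 − 5.5)² / 5.5 = 0.0455
χ² = 0.2475 + 0.2727 + 0.0455 = 0.5657 ≈ 0.566
Degrees of freedom = 3 − 1 = 2; critical value at α = 0.05 is 5.991.
Since 0.566 < 5.991, we fail to reject the null hypothesis — the data are consistent with the 9:6:1 ratio.

0.566; consistent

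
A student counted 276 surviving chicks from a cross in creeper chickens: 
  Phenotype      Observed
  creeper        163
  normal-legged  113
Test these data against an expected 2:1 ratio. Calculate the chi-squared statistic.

Total ratio parts = 3. Expected numbers out of 276:
  creeper: 276 × 2/3 = 184
  normal-legged: 276 × 1/3 = 92
χ² = Σ (O − E)² / E
  creeper: (163 − 184)² / 184 = 2.3967
  normal-legged: (113 − 92)² / 92 = 4.7935
χ² = 2.3967 + 4.7935 = 7.1902 ≈ 7.190

7.190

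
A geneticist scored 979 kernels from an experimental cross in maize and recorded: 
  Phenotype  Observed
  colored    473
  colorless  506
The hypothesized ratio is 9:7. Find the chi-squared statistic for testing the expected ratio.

25.051

Total ratio parts = 16. Expected numbers out of 979:
  colored: 979 × 9/16 = 550.6875
  colorless: 979 × 7/16 = 428.3125
χ² = Σ (O − E)² / E
  colored: (473 − 550.6875)² / 550.6875 = 10.9597
  colorless: (506 − 428.3125)² / 428.3125 = 14.0910
χ² = 10.9597 + 14.0910 = 25.0507 ≈ 25.051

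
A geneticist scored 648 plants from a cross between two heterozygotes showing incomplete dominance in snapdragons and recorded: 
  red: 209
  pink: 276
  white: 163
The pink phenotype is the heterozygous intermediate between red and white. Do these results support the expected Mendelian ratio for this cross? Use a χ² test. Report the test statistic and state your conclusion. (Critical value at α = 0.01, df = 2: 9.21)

With incomplete dominance, a heterozygote × heterozygote cross gives a 1:2:1 phenotypic ratio.
The 1:2:1 ratio has 4 parts, so with N = 648 the expected counts are:
  red: 648 × 1/4 = 162
  pink: 648 × 2/4 = 324
  white: 648 × 1/4 = 162
χ² = Σ (O − E)² / E
  red: (209 − 162)² / 162 = 13.6358
  pink: (276 − 324)² / 324 = 7.1111
  white: (163 − 162)² / 162 = 0.0062
χ² = 13.6358 + 7.1111 + 0.0062 = 20.7531 ≈ 20.753
Degrees of freedom = 3 − 1 = 2; critical value at α = 0.01 is 9.21.
Since 20.753 > 9.21, we reject the null hypothesis — the data do not fit the 1:2:1 ratio.

20.753; not consistent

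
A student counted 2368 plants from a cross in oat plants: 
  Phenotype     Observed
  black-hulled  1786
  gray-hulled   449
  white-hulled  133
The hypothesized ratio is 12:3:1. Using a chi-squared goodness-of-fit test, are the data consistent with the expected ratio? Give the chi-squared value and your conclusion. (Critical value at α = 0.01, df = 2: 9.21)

Total ratio parts = 16. Expected numbers out of 2368:
  black-hulled: 2368 × 12/16 = 1776
  gray-hulled: 2368 × 3/16 = 444
  white-hulled: 2368 × 1/16 = 148
χ² = Σ (O − E)² / E
  black-hulled: (1786 − 1776)² / 1776 = 0.0563
  gray-hulled: (449 − 444)² / 444 = 0.0563
  white-hulled: (133 − 148)² / 148 = 1.5203
χ² = 0.0563 + 0.0563 + 1.5203 = 1.6329 ≈ 1.633
Degrees of freedom = 3 − 1 = 2; critical value at α = 0.01 is 9.21.
Since 1.633 < 9.21, we fail to reject the null hypothesis — the data are consistent with the 12:3:1 ratio.

1.633; consistent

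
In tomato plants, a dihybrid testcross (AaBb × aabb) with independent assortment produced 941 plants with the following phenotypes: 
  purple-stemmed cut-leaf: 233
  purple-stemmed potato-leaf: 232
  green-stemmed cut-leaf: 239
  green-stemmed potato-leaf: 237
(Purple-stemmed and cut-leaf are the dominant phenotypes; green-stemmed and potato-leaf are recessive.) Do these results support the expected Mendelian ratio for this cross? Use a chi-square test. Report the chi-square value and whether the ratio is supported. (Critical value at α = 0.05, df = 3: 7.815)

A dihybrid testcross with independent assortment gives a 1:1:1:1 ratio.
Under the 1:1:1:1 hypothesis (Σ ratio = 4, N = 941):
  purple-stemmed cut-leaf: 941 × 1/4 = 235.25
  purple-stemmed potato-leaf: 941 × 1/4 = 235.25
  green-stemmed cut-leaf: 941 × 1/4 = 235.25
  green-stemmed potato-leaf: 941 × 1/4 = 235.25
χ² = Σ (O − E)² / E
  purple-stemmed cut-leaf: (233 − 235.25)² / 235.25 = 0.0215
  purple-stemmed potato-leaf: (232 − 235.25)² / 235.25 = 0.0449
  green-stemmed cut-leaf: (239 − 235.25)² / 235.25 = 0.0598
  green-stemmed potato-leaf: (237 − 235.25)² / 235.25 = 0.0130
χ² = 0.0215 + 0.0449 + 0.0598 + 0.0130 = 0.1392 ≈ 0.139
Degrees of freedom = 4 − 1 = 3; critical value at α = 0.05 is 7.815.
Since 0.139 < 7.815, we fail to reject the null hypothesis — the data are consistent with the 1:1:1:1 ratio.

0.139; consistent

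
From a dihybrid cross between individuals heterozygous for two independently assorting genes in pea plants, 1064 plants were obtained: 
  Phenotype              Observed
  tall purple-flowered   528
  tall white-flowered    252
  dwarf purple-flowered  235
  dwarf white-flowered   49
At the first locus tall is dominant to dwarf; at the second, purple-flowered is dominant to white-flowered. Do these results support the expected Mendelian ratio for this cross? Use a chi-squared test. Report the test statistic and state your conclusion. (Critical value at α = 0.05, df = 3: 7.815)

A dihybrid F₂ with independent assortment and complete dominance at both loci gives a 9:3:3:1 phenotypic ratio.
Expected counts for N = 1064 under a 9:3:3:1 ratio (total parts = 16):
  tall purple-flowered: 1064 × 9/16 = 598.5
  tall white-flowered: 1064 × 3/16 = 199.5
  dwarf purple-flowered: 1064 × 3/16 = 199.5
  dwarf white-flowered: 1064 × 1/16 = 66.5
χ² = Σ (O − E)² / E
  tall purple-flowered: (528 − 598.5)² / 598.5 = 8.3045
  tall white-flowered: (252 − 199.5)² / 199.5 = 13.8158
  dwarf purple-flowered: (235 − 199.5)² / 199.5 = 6.3170
  dwarf white-flowered: (49 − 66.5)² / 66.5 = 4.6053
χ² = 8.3045 + 13.8158 + 6.3170 + 4.6053 = 33.0426 ≈ 33.043
Degrees of freedom = 4 − 1 = 3; critical value at α = 0.05 is 7.815.
Since 33.043 > 7.815, we reject the null hypothesis — the data do not fit the 9:3:3:1 ratio.

33.043; not consistent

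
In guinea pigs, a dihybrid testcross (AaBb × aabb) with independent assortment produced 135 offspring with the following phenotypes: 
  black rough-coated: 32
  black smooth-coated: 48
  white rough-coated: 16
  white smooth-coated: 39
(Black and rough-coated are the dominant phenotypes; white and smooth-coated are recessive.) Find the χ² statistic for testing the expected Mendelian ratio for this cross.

16.259

A dihybrid testcross with independent assortment gives a 1:1:1:1 ratio.
The 1:1:1:1 ratio has 4 parts, so with N = 135 the expected counts are:
  black rough-coated: 135 × 1/4 = 33.75
  black smooth-coated: 135 × 1/4 = 33.75
  white rough-coated: 135 × 1/4 = 33.75
  white smooth-coated: 135 × 1/4 = 33.75
χ² = Σ (O − E)² / E
  black rough-coated: (32 − 33.75)² / 33.75 = 0.0907
  black smooth-coated: (48 − 33.75)² / 33.75 = 6.0167
  white rough-coated: (16 − 33.75)² / 33.75 = 9.3352
  white smooth-coated: (39 − 33.75)² / 33.75 = 0.8167
χ² = 0.0907 + 6.0167 + 9.3352 + 0.8167 = 16.2593 ≈ 16.259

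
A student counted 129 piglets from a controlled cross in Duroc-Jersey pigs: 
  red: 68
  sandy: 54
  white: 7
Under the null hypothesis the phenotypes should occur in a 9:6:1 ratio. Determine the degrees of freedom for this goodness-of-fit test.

A goodness-of-fit test with 3 phenotype classes has df = 3 − 1 = 2.

2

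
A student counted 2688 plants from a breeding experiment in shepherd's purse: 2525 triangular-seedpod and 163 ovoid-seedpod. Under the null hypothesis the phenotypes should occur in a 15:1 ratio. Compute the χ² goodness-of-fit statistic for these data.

Total ratio parts = 16. Expected numbers out of 2688:
  triangular-seedpod: 2688 × 15/16 = 2520
  ovoid-seedpod: 2688 × 1/16 = 168
χ² = Σ (O − E)² / E
  triangular-seedpod: (2525 − 2520)² / 2520 = 0.0099
  ovoid-seedpod: (163 − 168)² / 168 = 0.1488
χ² = 0.0099 + 0.1488 = 0.1587 ≈ 0.159

0.159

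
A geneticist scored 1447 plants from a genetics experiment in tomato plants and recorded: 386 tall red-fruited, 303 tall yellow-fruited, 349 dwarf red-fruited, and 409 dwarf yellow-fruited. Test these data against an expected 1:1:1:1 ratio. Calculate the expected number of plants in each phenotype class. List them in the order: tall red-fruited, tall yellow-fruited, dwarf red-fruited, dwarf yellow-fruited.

361.75, 361.75, 361.75, 361.75

The 1:1:1:1 ratio has 4 parts, so with N = 1447 the expected counts are:
  tall red-fruited: 1447 × 1/4 = 361.75
  tall yellow-fruited: 1447 × 1/4 = 361.75
  dwarf red-fruited: 1447 × 1/4 = 361.75
  dwarf yellow-fruited: 1447 × 1/4 = 361.75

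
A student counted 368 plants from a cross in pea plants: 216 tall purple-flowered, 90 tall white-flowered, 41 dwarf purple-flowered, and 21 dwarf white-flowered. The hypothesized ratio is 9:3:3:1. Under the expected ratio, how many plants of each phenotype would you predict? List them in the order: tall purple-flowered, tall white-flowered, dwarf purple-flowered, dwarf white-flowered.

207, 69, 69, 23

The 9:3:3:1 ratio has 16 parts, so with N = 368 the expected counts are:
  tall purple-flowered: 368 × 9/16 = 207
  tall white-flowered: 368 × 3/16 = 69
  dwarf purple-flowered: 368 × 3/16 = 69
  dwarf white-flowered: 368 × 1/16 = 23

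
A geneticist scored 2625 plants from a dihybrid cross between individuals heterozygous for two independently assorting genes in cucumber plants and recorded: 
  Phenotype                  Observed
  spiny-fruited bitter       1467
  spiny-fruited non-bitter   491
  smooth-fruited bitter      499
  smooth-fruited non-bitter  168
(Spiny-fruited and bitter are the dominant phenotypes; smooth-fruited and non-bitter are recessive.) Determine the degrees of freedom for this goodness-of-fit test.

A dihybrid F₂ with independent assortment and complete dominance at both loci gives a 9:3:3:1 phenotypic ratio.
A goodness-of-fit test with 4 phenotype classes has df = 4 − 1 = 3.

3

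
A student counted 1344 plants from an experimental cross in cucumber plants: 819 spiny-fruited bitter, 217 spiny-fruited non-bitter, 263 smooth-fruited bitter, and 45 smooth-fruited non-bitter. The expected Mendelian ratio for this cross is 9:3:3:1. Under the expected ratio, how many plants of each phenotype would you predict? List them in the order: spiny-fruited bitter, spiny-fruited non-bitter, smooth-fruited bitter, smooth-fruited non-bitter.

The 9:3:3:1 ratio has 16 parts, so with N = 1344 the expected counts are:
  spiny-fruited bitter: 1344 × 9/16 = 756
  spiny-fruited non-bitter: 1344 × 3/16 = 252
  smooth-fruited bitter: 1344 × 3/16 = 252
  smooth-fruited non-bitter: 1344 × 1/16 = 84

756, 252, 252, 84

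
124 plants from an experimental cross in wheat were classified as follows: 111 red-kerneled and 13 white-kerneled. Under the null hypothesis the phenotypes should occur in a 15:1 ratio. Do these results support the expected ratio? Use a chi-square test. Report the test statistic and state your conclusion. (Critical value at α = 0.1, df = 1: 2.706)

3.794; not consistent

Expected counts for N = 124 under a 15:1 ratio (total parts = 16):
  red-kerneled: 124 × 15/16 = 116.25
  white-kerneled: 124 × 1/16 = 7.75
χ² = Σ (O − E)² / E
  red-kerneled: (111 − 116.25)² / 116.25 = 0.2371
  white-kerneled: (13 − 7.75)² / 7.75 = 3.5565
χ² = 0.2371 + 3.5565 = 3.7936 ≈ 3.794
Degrees of freedom = 2 − 1 = 1; critical value at α = 0.1 is 2.706.
Since 3.794 > 2.706, we reject the null hypothesis — the data do not fit the 15:1 ratio.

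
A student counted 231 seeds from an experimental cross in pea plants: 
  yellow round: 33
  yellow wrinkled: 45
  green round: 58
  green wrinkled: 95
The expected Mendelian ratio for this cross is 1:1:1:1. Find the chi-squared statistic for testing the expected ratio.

Under the 1:1:1:1 hypothesis (Σ ratio = 4, N = 231):
  yellow round: 231 × 1/4 = 57.75
  yellow wrinkled: 231 × 1/4 = 57.75
  green round: 231 × 1/4 = 57.75
  green wrinkled: 231 × 1/4 = 57.75
χ² = Σ (O − E)² / E
  yellow round: (33 − 57.75)² / 57.75 = 10.6071
  yellow wrinkled: (45 − 57.75)² / 57.75 = 2.8149
  green round: (58 − 57.75)² / 57.75 = 0.0011
  green wrinkled: (95 − 57.75)² / 57.75 = 24.0271
χ² = 10.6071 + 2.8149 + 0.0011 + 24.0271 = 37.4502 ≈ 37.450

37.450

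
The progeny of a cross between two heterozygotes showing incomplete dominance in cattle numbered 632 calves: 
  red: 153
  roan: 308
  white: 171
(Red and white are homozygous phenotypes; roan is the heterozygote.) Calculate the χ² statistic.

1.430

With incomplete dominance, a heterozygote × heterozygote cross gives a 1:2:1 phenotypic ratio.
Under the 1:2:1 hypothesis (Σ ratio = 4, N = 632):
  red: 632 × 1/4 = 158
  roan: 632 × 2/4 = 316
  white: 632 × 1/4 = 158
χ² = Σ (O − E)² / E
  red: (153 − 158)² / 158 = 0.1582
  roan: (308 − 316)² / 316 = 0.2025
  white: (171 − 158)² / 158 = 1.0696
χ² = 0.1582 + 0.2025 + 1.0696 = 1.4303 ≈ 1.430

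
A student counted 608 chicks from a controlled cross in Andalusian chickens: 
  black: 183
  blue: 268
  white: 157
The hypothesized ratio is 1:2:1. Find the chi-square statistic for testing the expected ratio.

10.750

The 1:2:1 ratio has 4 parts, so with N = 608 the expected counts are:
  black: 608 × 1/4 = 152
  blue: 608 × 2/4 = 304
  white: 608 × 1/4 = 152
χ² = Σ (O − E)² / E
  black: (183 − 152)² / 152 = 6.3224
  blue: (268 − 304)² / 304 = 4.2632
  white: (157 − 152)² / 152 = 0.1645
χ² = 6.3224 + 4.2632 + 0.1645 = 10.7501 ≈ 10.750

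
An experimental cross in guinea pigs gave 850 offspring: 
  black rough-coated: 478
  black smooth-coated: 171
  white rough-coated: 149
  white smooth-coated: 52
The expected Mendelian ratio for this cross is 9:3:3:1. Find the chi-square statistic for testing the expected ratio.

Expected counts for N = 850 under a 9:3:3:1 ratio (total parts = 16):
  black rough-coated: 850 × 9/16 = 478.125
  black smooth-coated: 850 × 3/16 = 159.375
  white rough-coated: 850 × 3/16 = 159.375
  white smooth-coated: 850 × 1/16 = 53.125
χ² = Σ (O − E)² / E
  black rough-coated: (478 − 478.125)² / 478.125 = 0.0000
  black smooth-coated: (171 − 159.375)² / 159.375 = 0.8479
  white rough-coated: (149 − 159.375)² / 159.375 = 0.6754
  white smooth-coated: (52 − 53.125)² / 53.125 = 0.0238
χ² = 0.0000 + 0.8479 + 0.6754 + 0.0238 = 1.5471 ≈ 1.547

1.547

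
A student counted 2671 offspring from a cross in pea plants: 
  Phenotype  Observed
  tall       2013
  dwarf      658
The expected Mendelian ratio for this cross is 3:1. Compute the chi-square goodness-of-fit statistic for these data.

Total ratio parts = 4. Expected numbers out of 2671:
  tall: 2671 × 3/4 = 2003.25
  dwarf: 2671 × 1/4 = 667.75
χ² = Σ (O − E)² / E
  tall: (2013 − 2003.25)² / 2003.25 = 0.0475
  dwarf: (658 − 667.75)² / 667.75 = 0.1424
χ² = 0.0475 + 0.1424 = 0.1899 ≈ 0.190

0.190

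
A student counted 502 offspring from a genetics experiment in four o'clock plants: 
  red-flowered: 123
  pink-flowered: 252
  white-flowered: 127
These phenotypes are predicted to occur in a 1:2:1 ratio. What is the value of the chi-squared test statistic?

The 1:2:1 ratio has 4 parts, so with N = 502 the expected counts are:
  red-flowered: 502 × 1/4 = 125.5
  pink-flowered: 502 × 2/4 = 251
  white-flowered: 502 × 1/4 = 125.5
χ² = Σ (O − E)² / E
  red-flowered: (123 − 125.5)² / 125.5 = 0.0498
  pink-flowered: (252 − 251)² / 251 = 0.0040
  white-flowered: (127 − 125.5)² / 125.5 = 0.0179
χ² = 0.0498 + 0.0040 + 0.0179 = 0.0717 ≈ 0.072

0.072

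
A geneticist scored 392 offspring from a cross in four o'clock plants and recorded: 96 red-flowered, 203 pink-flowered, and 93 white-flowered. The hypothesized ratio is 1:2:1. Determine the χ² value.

0.546

Total ratio parts = 4. Expected numbers out of 392:
  red-flowered: 392 × 1/4 = 98
  pink-flowered: 392 × 2/4 = 196
  white-flowered: 392 × 1/4 = 98
χ² = Σ (O − E)² / E
  red-flowered: (96 − 98)² / 98 = 0.0408
  pink-flowered: (203 − 196)² / 196 = 0.2500
  white-flowered: (93 − 98)² / 98 = 0.2551
χ² = 0.0408 + 0.2500 + 0.2551 = 0.5459 ≈ 0.546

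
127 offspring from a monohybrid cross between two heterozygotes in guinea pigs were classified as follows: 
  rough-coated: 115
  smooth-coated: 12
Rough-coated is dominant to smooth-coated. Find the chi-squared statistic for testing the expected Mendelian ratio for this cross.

16.381

For a monohybrid cross between heterozygotes with complete dominance, the expected phenotypic ratio is 3:1.
Under the 3:1 hypothesis (Σ ratio = 4, N = 127):
  rough-coated: 127 × 3/4 = 95.25
  smooth-coated: 127 × 1/4 = 31.75
χ² = Σ (O − E)² / E
  rough-coated: (115 − 95.25)² / 95.25 = 4.0951
  smooth-coated: (12 − 31.75)² / 31.75 = 12.2854
χ² = 4.0951 + 12.2854 = 16.3805 ≈ 16.381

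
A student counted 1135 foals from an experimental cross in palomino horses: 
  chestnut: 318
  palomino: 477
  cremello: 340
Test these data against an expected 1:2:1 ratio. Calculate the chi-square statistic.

29.717

The 1:2:1 ratio has 4 parts, so with N = 1135 the expected counts are:
  chestnut: 1135 × 1/4 = 283.75
  palomino: 1135 × 2/4 = 567.5
  cremello: 1135 × 1/4 = 283.75
χ² = Σ (O − E)² / E
  chestnut: (318 − 283.75)² / 283.75 = 4.1341
  palomino: (477 − 567.5)² / 567.5 = 14.4322
  cremello: (340 − 283.75)² / 283.75 = 11.1509
χ² = 4.1341 + 14.4322 + 11.1509 = 29.7172 ≈ 29.717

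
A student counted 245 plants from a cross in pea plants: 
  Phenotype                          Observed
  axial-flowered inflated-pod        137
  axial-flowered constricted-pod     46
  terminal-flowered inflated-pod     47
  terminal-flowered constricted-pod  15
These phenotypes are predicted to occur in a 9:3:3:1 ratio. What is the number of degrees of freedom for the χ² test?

3

A goodness-of-fit test with 4 phenotype classes has df = 4 − 1 = 3.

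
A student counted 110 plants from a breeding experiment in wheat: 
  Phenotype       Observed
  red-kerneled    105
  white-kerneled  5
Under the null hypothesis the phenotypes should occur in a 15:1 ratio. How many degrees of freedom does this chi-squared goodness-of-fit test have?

1

A goodness-of-fit test with 2 phenotype classes has df = 2 − 1 = 1.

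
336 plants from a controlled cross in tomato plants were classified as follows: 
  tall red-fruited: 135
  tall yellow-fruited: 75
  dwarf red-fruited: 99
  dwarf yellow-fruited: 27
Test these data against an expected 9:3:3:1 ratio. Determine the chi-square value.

The 9:3:3:1 ratio has 16 parts, so with N = 336 the expected counts are:
  tall red-fruited: 336 × 9/16 = 189
  tall yellow-fruited: 336 × 3/16 = 63
  dwarf red-fruited: 336 × 3/16 = 63
  dwarf yellow-fruited: 336 × 1/16 = 21
χ² = Σ (O − E)² / E
  tall red-fruited: (135 − 189)² / 189 = 15.4286
  tall yellow-fruited: (75 − 63)² / 63 = 2.2857
  dwarf red-fruited: (99 − 63)² / 63 = 20.5714
  dwarf yellow-fruited: (27 − 21)² / 21 = 1.7143
χ² = 15.4286 + 2.2857 + 20.5714 + 1.7143 = 40.000

40.000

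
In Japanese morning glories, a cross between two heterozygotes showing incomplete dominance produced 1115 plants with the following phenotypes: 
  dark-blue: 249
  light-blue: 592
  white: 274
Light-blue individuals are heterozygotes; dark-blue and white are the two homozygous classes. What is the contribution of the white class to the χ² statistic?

With incomplete dominance, a heterozygote × heterozygote cross gives a 1:2:1 phenotypic ratio.
Expected counts for N = 1115 under a 1:2:1 ratio (total parts = 4):
  dark-blue: 1115 × 1/4 = 278.75
  light-blue: 1115 × 2/4 = 557.5
  white: 1115 × 1/4 = 278.75
Contribution of white: (274 − 278.75)² / 278.75 = 0.0809

0.081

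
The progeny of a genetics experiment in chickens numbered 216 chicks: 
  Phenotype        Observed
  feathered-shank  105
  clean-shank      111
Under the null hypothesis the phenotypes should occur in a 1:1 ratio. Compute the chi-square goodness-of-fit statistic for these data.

0.167

Under the 1:1 hypothesis (Σ ratio = 2, N = 216):
  feathered-shank: 216 × 1/2 = 108
  clean-shank: 216 × 1/2 = 108
χ² = Σ (O − E)² / E
  feathered-shank: (105 − 108)² / 108 = 0.0833
  clean-shank: (111 − 108)² / 108 = 0.0833
χ² = 0.0833 + 0.0833 = 0.1666 ≈ 0.167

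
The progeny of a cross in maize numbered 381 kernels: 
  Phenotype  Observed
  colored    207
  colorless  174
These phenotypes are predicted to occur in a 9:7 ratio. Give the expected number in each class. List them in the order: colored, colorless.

Under the 9:7 hypothesis (Σ ratio = 16, N = 381):
  colored: 381 × 9/16 = 214.3125
  colorless: 381 × 7/16 = 166.6875

214.3125, 166.6875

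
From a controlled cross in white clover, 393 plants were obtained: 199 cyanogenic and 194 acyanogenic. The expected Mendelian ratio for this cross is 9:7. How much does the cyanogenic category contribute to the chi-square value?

The 9:7 ratio has 16 parts, so with N = 393 the expected counts are:
  cyanogenic: 393 × 9/16 = 221.0625
  acyanogenic: 393 × 7/16 = 171.9375
Contribution of cyanogenic: (199 − 221.0625)² / 221.0625 = 2.2019

2.202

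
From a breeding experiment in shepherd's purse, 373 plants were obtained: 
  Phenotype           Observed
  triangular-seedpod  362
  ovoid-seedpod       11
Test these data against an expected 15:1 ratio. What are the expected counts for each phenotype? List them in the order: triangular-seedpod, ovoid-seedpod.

The 15:1 ratio has 16 parts, so with N = 373 the expected counts are:
  triangular-seedpod: 373 × 15/16 = 349.6875
  ovoid-seedpod: 373 × 1/16 = 23.3125

349.6875, 23.3125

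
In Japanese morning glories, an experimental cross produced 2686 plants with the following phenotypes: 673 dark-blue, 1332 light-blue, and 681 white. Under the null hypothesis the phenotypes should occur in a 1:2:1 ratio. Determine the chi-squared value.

0.228

The 1:2:1 ratio has 4 parts, so with N = 2686 the expected counts are:
  dark-blue: 2686 × 1/4 = 671.5
  light-blue: 2686 × 2/4 = 1343
  white: 2686 × 1/4 = 671.5
χ² = Σ (O − E)² / E
  dark-blue: (673 − 671.5)² / 671.5 = 0.0034
  light-blue: (1332 − 1343)² / 1343 = 0.0901
  white: (681 − 671.5)² / 671.5 = 0.1344
χ² = 0.0034 + 0.0901 + 0.1344 = 0.2279 ≈ 0.228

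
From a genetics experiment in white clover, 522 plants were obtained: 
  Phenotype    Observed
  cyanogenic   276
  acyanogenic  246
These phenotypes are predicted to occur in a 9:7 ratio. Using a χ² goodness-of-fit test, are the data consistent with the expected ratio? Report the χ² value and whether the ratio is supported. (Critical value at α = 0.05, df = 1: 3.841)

Expected counts for N = 522 under a 9:7 ratio (total parts = 16):
  cyanogenic: 522 × 9/16 = 293.625
  acyanogenic: 522 × 7/16 = 228.375
χ² = Σ (O − E)² / E
  cyanogenic: (276 − 293.625)² / 293.625 = 1.0580
  acyanogenic: (246 − 228.375)² / 228.375 = 1.3602
χ² = 1.0580 + 1.3602 = 2.4182 ≈ 2.418
Degrees of freedom = 2 − 1 = 1; critical value at α = 0.05 is 3.841.
Since 2.418 < 3.841, we fail to reject the null hypothesis — the data are consistent with the 9:7 ratio.

2.418; consistent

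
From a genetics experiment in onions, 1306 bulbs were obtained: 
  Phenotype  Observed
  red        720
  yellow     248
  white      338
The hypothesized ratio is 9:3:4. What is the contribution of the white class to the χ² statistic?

Expected counts for N = 1306 under a 9:3:4 ratio (total parts = 16):
  red: 1306 × 9/16 = 734.625
  yellow: 1306 × 3/16 = 244.875
  white: 1306 × 4/16 = 326.5
Contribution of white: (338 − 326.5)² / 326.5 = 0.4051

0.405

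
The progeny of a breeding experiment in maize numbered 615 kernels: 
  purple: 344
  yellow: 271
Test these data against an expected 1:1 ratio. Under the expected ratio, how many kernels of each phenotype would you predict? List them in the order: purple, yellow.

307.5, 307.5

The 1:1 ratio has 2 parts, so with N = 615 the expected counts are:
  purple: 615 × 1/2 = 307.5
  yellow: 615 × 1/2 = 307.5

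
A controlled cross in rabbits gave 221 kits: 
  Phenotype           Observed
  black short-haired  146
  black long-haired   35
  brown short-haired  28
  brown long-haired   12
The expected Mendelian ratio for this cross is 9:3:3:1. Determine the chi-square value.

Total ratio parts = 16. Expected numbers out of 221:
  black short-haired: 221 × 9/16 = 124.3125
  black long-haired: 221 × 3/16 = 41.4375
  brown short-haired: 221 × 3/16 = 41.4375
  brown long-haired: 221 × 1/16 = 13.8125
χ² = Σ (O − E)² / E
  black short-haired: (146 − 124.3125)² / 124.3125 = 3.7836
  black long-haired: (35 − 41.4375)² / 41.4375 = 1.0001
  brown short-haired: (28 − 41.4375)² / 41.4375 = 4.3576
  brown long-haired: (12 − 13.8125)² / 13.8125 = 0.2378
χ² = 3.7836 + 1.0001 + 4.3576 + 0.2378 = 9.3791 ≈ 9.379

9.379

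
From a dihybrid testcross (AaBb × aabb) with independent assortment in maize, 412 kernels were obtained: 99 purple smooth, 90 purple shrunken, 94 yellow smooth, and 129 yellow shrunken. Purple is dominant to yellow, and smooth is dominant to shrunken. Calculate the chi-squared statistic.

9.146

A dihybrid testcross with independent assortment gives a 1:1:1:1 ratio.
Total ratio parts = 4. Expected numbers out of 412:
  purple smooth: 412 × 1/4 = 103
  purple shrunken: 412 × 1/4 = 103
  yellow smooth: 412 × 1/4 = 103
  yellow shrunken: 412 × 1/4 = 103
χ² = Σ (O − E)² / E
  purple smooth: (99 − 103)² / 103 = 0.1553
  purple shrunken: (90 − 103)² / 103 = 1.6408
  yellow smooth: (94 − 103)² / 103 = 0.7864
  yellow shrunken: (129 − 103)² / 103 = 6.5631
χ² = 0.1553 + 1.6408 + 0.7864 + 6.5631 = 9.1456 ≈ 9.146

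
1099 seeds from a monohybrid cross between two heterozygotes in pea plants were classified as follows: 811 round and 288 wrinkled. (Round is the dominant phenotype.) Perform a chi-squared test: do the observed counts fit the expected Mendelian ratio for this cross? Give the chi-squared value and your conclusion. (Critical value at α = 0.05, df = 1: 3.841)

For a monohybrid cross between heterozygotes with complete dominance, the expected phenotypic ratio is 3:1.
Expected counts for N = 1099 under a 3:1 ratio (total parts = 4):
  round: 1099 × 3/4 = 824.25
  wrinkled: 1099 × 1/4 = 274.75
χ² = Σ (O − E)² / E
  round: (811 − 824.25)² / 824.25 = 0.2130
  wrinkled: (288 − 274.75)² / 274.75 = 0.6390
χ² = 0.2130 + 0.6390 = 0.852
Degrees of freedom = 2 − 1 = 1; critical value at α = 0.05 is 3.841.
Since 0.852 < 3.841, we fail to reject the null hypothesis — the data are consistent with the 3:1 ratio.

0.852; consistent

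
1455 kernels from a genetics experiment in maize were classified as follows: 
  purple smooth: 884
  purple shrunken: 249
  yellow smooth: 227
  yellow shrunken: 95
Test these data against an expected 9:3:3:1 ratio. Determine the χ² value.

15.205

Under the 9:3:3:1 hypothesis (Σ ratio = 16, N = 1455):
  purple smooth: 1455 × 9/16 = 818.4375
  purple shrunken: 1455 × 3/16 = 272.8125
  yellow smooth: 1455 × 3/16 = 272.8125
  yellow shrunken: 1455 × 1/16 = 90.9375
χ² = Σ (O − E)² / E
  purple smooth: (884 − 818.4375)² / 818.4375 = 5.2520
  purple shrunken: (249 − 272.8125)² / 272.8125 = 2.0785
  yellow smooth: (227 − 272.8125)² / 272.8125 = 7.6931
  yellow shrunken: (95 − 90.9375)² / 90.9375 = 0.1815
χ² = 5.2520 + 2.0785 + 7.6931 + 0.1815 = 15.2051 ≈ 15.205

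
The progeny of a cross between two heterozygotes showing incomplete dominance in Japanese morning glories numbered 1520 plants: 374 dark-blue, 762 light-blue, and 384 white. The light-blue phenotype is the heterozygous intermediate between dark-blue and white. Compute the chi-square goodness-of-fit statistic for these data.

0.142

With incomplete dominance, a heterozygote × heterozygote cross gives a 1:2:1 phenotypic ratio.
Expected counts for N = 1520 under a 1:2:1 ratio (total parts = 4):
  dark-blue: 1520 × 1/4 = 380
  light-blue: 1520 × 2/4 = 760
  white: 1520 × 1/4 = 380
χ² = Σ (O − E)² / E
  dark-blue: (374 − 380)² / 380 = 0.0947
  light-blue: (762 − 760)² / 760 = 0.0053
  white: (384 − 380)² / 380 = 0.0421
χ² = 0.0947 + 0.0053 + 0.0421 = 0.1421 ≈ 0.142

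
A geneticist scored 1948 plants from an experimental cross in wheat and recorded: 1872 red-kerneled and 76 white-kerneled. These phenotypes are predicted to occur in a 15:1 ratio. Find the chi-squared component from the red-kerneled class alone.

1.146

Under the 15:1 hypothesis (Σ ratio = 16, N = 1948):
  red-kerneled: 1948 × 15/16 = 1826.25
  white-kerneled: 1948 × 1/16 = 121.75
Contribution of red-kerneled: (1872 − 1826.25)² / 1826.25 = 1.1461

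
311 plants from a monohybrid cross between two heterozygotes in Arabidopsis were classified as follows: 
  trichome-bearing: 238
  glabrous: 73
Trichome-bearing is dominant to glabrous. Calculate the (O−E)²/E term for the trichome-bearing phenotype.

0.097

For a monohybrid cross between heterozygotes with complete dominance, the expected phenotypic ratio is 3:1.
Total ratio parts = 4. Expected numbers out of 311:
  trichome-bearing: 311 × 3/4 = 233.25
  glabrous: 311 × 1/4 = 77.75
Contribution of trichome-bearing: (238 − 233.25)² / 233.25 = 0.0967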